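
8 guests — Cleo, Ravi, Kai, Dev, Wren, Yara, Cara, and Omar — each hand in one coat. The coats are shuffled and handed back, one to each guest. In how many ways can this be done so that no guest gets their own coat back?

14833

Count assignments avoiding every fixed point. For any j of the 8 guests fixed to their own coat, the other 8−j can be arranged in (8−j)! ways.
By inclusion–exclusion this is Σ_{j=0}^{8} (−1)^j C(8,j)·(8−j)!.
Computing: 40320 − 40320 + 20160 − 6720 + 1680 − 336 + 56 − 8 + 1 = 14833.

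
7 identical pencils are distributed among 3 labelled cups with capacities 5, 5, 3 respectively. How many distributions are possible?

20

Without the upper bounds there are C(9,2) = 36 ways to split 7 among 3 cups.
Subtract solutions that violate a single cap (substitute x_i' = x_i − (cap_i+1)): x_1 ≥ 6 gives C(3,2) = 3; x_2 ≥ 6 gives C(3,2) = 3; x_3 ≥ 4 gives C(5,2) = 10. Together 16.
No two caps can be exceeded simultaneously, so the pair terms are all 0.
By inclusion–exclusion the count is 36 − 16 + 0 = 20.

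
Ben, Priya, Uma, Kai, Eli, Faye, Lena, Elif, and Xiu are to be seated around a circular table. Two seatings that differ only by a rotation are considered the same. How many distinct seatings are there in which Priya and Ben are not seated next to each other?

All circular seatings of 9 people number (8)! = 40320.
Seatings with Priya beside Ben: treat them as a block with 2 internal orders, giving 2 × (7)! = 10080.
Subtracting, 40320 − 10080 = 30240.

30240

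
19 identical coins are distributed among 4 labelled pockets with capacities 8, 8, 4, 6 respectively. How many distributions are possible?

109

By stars and bars, unrestricted non-negative solutions to x_1+…+x_4 = 19 number C(19+3,3) = 1540.
Subtract solutions that violate a single cap (substitute x_i' = x_i − (cap_i+1)): x_1 ≥ 9 gives C(13,3) = 286; x_2 ≥ 9 gives C(13,3) = 286; x_3 ≥ 5 gives C(17,3) = 680; x_4 ≥ 7 gives C(15,3) = 455. Together 1707.
Add back pairs where two caps are both exceeded: 4 + 56 + 20 + 56 + 20 + 120 = 276.
By inclusion–exclusion the count is 1540 − 1707 + 276 = 109.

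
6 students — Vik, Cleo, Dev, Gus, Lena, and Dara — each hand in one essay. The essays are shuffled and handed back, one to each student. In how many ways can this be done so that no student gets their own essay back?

265

Count assignments avoiding every fixed point. For any j of the 6 students fixed to their own essay, the other 6−j can be arranged in (6−j)! ways.
By inclusion–exclusion this is Σ_{j=0}^{6} (−1)^j C(6,j)·(6−j)!.
Computing: 720 − 720 + 360 − 120 + 30 − 6 + 1 = 265.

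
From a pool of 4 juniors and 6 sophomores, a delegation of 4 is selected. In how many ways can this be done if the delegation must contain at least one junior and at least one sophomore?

Unrestricted: C(10,4) = 210 ways to pick any 4 of the 10.
Subtract selections that omit an entire group: no juniors → C(6,4) = 15; no sophomores → C(4,4) = 1.
Both groups omitted at once is impossible, so 210 − 16 = 194.

194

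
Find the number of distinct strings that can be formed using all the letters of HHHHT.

5

HHHHT has 5 letters with H appearing 4 times.
The number of distinct arrangements is 5!/(4!) = 120/24 = 5.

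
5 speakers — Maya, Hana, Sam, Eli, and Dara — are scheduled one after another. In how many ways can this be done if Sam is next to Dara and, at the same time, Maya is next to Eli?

24

Treat {Sam,Dara} as one block (2 orders) and {Maya,Eli} as another (2 orders).
That leaves 3 units to arrange: 2 × 2 × 3! = 4 × 6 = 24.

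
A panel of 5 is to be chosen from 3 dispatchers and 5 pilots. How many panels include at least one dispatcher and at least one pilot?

With no constraint there are C(8,5) = 56 possible selections.
Selections missing a whole group: no dispatchers → C(5,5) = 1; no pilots → C(3,5) = 0.
Both groups omitted at once is impossible, so 56 − 1 = 55.

55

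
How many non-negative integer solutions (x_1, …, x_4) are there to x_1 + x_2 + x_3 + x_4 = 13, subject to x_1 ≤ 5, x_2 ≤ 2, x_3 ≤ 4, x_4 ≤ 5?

By stars and bars, unrestricted non-negative solutions to x_1+…+x_4 = 13 number C(13+3,3) = 560.
Subtract solutions that violate a single cap (substitute x_i' = x_i − (cap_i+1)): x_1 ≥ 6 gives C(10,3) = 120; x_2 ≥ 3 gives C(13,3) = 286; x_3 ≥ 5 gives C(11,3) = 165; x_4 ≥ 6 gives C(10,3) = 120. Together 691.
Add back pairs where two caps are both exceeded: 35 + 10 + 4 + 56 + 35 + 10 = 150.
By inclusion–exclusion the count is 560 − 691 + 150 = 19.

19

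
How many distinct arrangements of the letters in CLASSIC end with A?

180

Fix A in the last position and arrange the remaining 6 letters.
Those 6 letters have C appearing twice and S appearing twice, giving (6)!/(2!·2!) = 180.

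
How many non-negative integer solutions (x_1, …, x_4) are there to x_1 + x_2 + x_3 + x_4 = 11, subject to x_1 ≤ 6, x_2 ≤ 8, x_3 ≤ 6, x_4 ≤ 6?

Without the upper bounds there are C(14,3) = 364 ways to split 11 among 4 variables.
Subtract solutions that violate a single cap (substitute x_i' = x_i − (cap_i+1)): x_1 ≥ 7 gives C(7,3) = 35; x_2 ≥ 9 gives C(5,3) = 10; x_3 ≥ 7 gives C(7,3) = 35; x_4 ≥ 7 gives C(7,3) = 35. Together 115.
No two caps can be exceeded simultaneously, so the pair terms are all 0.
By inclusion–exclusion the count is 364 − 115 + 0 = 249.

249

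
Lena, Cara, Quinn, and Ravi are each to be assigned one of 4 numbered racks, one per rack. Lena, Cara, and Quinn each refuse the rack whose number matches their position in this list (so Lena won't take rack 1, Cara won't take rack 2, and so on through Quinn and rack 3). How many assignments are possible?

Let Aᵢ (for i ∈ {1, 2, 3}) be the placements that put person i in their forbidden rack. Any j of these fix j positions, leaving (4−j)! ways to fill the rest, and there are C(3,j) ways to pick which j.
By inclusion–exclusion, the number of valid placements is Σ_{j=0}^{3} (−1)^j C(3,j)·(4−j)!.
Computing: 24 − 18 + 6 − 1 = 11.

11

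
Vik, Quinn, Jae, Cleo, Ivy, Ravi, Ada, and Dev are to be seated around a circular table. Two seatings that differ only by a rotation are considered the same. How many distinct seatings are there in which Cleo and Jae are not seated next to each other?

3600

All circular seatings of 8 people number (7)! = 5040.
Seatings with Cleo beside Jae: treat them as a block with 2 internal orders, giving 2 × (6)! = 1440.
Subtracting, 5040 − 1440 = 3600.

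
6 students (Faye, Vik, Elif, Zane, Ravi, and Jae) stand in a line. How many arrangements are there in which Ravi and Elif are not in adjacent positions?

Of the 6! = 720 arrangements, those with Ravi and Elif adjacent number 2 × 5! = 240 (treat the pair as a block with 2 internal orders).
Complementary counting: 720 − 240 = 480.

480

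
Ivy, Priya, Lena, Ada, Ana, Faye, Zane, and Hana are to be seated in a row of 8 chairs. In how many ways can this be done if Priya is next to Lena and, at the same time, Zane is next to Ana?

Treat {Priya,Lena} as one block (2 orders) and {Zane,Ana} as another (2 orders).
That leaves 6 units to arrange: 2 × 2 × 6! = 4 × 720 = 2880.

2880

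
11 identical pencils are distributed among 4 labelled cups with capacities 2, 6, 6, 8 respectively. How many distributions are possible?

127

Without the upper bounds there are C(14,3) = 364 ways to split 11 among 4 cups.
Subtract solutions that violate a single cap (substitute x_i' = x_i − (cap_i+1)): x_1 ≥ 3 gives C(11,3) = 165; x_2 ≥ 7 gives C(7,3) = 35; x_3 ≥ 7 gives C(7,3) = 35; x_4 ≥ 9 gives C(5,3) = 10. Together 245.
Add back pairs where two caps are both exceeded: 4 + 4 + 0 + 0 + 0 + 0 = 8.
By inclusion–exclusion the count is 364 − 245 + 8 = 127.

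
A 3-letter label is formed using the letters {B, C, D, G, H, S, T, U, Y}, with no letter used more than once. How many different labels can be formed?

This is a permutation of 3 out of 9: P(9,3) = 9!/6!.
That product is 9 × 8 × 7 = 504.

504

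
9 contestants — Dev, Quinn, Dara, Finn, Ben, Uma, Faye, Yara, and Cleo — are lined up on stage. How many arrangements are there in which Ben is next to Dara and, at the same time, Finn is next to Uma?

Treat {Ben,Dara} as one block (2 orders) and {Finn,Uma} as another (2 orders).
That leaves 7 units to arrange: 2 × 2 × 7! = 4 × 5040 = 20160.

20160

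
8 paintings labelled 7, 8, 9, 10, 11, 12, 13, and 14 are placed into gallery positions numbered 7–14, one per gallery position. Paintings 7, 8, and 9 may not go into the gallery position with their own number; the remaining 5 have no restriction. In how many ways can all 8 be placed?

27240

Let Aᵢ (for i ∈ {7, 8, 9}) be the placements that put painting i in its forbidden gallery position. Any j of these fix j positions, leaving (8−j)! ways to fill the rest, and there are C(3,j) ways to pick which j.
By inclusion–exclusion, the number of valid placements is Σ_{j=0}^{3} (−1)^j C(3,j)·(8−j)!.
Computing: 40320 − 15120 + 2160 − 120 = 27240.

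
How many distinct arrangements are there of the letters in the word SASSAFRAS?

2520

Letter multiplicities in SASSAFRAS: A×3, F×1, R×1, S×4.
The number of distinct arrangements is 9!/(4!·3!) = 362880/144 = 2520.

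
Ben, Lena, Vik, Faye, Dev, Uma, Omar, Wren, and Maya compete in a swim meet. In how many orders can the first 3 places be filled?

There are 9 choices for 1st place, 8 for 2nd, and 7 for 3rd.
That gives 9 × 8 × 7 = 504.

504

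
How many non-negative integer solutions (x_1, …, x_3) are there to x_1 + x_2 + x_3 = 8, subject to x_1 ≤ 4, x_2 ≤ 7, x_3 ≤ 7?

33

Ignoring the caps, the number of non-negative solutions to x_1+…+x_3 = 8 is C(10,2) = 45.
Subtract solutions that violate a single cap (substitute x_i' = x_i − (cap_i+1)): x_1 ≥ 5 gives C(5,2) = 10; x_2 ≥ 8 gives C(2,2) = 1; x_3 ≥ 8 gives C(2,2) = 1. Together 12.
No two caps can be exceeded simultaneously, so the pair terms are all 0.
By inclusion–exclusion the count is 45 − 12 + 0 = 33.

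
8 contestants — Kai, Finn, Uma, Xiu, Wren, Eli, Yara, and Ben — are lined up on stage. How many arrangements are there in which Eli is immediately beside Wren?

10080

Treat {Eli, Wren} as a single unit. There are 7 units to order, and the pair itself can be ordered 2 ways.
That gives 2 × 7! = 2 × 5040 = 10080.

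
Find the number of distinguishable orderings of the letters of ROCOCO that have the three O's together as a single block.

Treat the 3 copies of O as a single block. The multiset to arrange is then {OOO, C, C, R}, 4 items in all.
That gives (4)!/(2!) = 12 arrangements.

12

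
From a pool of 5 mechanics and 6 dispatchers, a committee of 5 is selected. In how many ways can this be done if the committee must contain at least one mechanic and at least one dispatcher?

455

Unrestricted: C(11,5) = 462 ways to pick any 5 of the 11.
Selections missing a whole group: no mechanics → C(6,5) = 6; no dispatchers → C(5,5) = 1.
Both groups omitted at once is impossible, so 462 − 7 = 455.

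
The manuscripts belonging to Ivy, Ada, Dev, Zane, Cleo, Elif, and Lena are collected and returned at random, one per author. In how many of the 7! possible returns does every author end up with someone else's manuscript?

Count assignments avoiding every fixed point. For any j of the 7 authors fixed to their own manuscript, the other 7−j can be arranged in (7−j)! ways.
By inclusion–exclusion this is Σ_{j=0}^{7} (−1)^j C(7,j)·(7−j)!.
Computing: 5040 − 5040 + 2520 − 840 + 210 − 42 + 7 − 1 = 1854.

1854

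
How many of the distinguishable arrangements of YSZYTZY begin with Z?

120

With the first slot taken by Z, it remains to arrange the other 6 letters (YSYTZY).
Those 6 letters have Y appearing 3 times, giving (6)!/(3!) = 120.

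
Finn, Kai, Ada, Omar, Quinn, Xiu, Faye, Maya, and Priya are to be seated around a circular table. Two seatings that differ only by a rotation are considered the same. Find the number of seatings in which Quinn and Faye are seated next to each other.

10080

Treat {Quinn, Faye} as one unit (2 internal orders) and seat the resulting 8 units around the table: (7)! circular arrangements.
So 2 × (7)! = 2 × 5040 = 10080.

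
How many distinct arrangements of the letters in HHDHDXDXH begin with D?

With the first slot taken by D, it remains to arrange the other 8 letters (HHHDXDXH).
Those 8 letters have D appearing twice, H appearing 4 times, and X appearing twice, giving (8)!/(4!·2!·2!) = 420.

420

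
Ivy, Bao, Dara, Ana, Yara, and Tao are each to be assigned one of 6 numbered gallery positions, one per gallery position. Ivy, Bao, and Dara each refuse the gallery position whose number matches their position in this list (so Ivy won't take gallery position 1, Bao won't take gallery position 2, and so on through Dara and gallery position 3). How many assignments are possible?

Let Aᵢ (for i ∈ {1, 2, 3}) be the placements that put person i in their forbidden gallery position. Any j of these fix j positions, leaving (6−j)! ways to fill the rest, and there are C(3,j) ways to pick which j.
By inclusion–exclusion, the number of valid placements is Σ_{j=0}^{3} (−1)^j C(3,j)·(6−j)!.
Computing: 720 − 360 + 72 − 6 = 426.

426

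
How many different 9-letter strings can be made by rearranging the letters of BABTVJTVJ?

22680

Letter multiplicities in BABTVJTVJ: A×1, B×2, J×2, T×2, V×2.
The number of distinct arrangements is 9!/(2!·2!·2!·2!) = 362880/16 = 22680.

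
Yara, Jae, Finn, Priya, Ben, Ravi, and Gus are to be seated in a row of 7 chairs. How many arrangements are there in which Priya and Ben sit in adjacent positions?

Glue Priya and Ben into one block (2 internal orders), leaving 6 units to arrange in a row.
That gives 2 × 6! = 2 × 720 = 1440.

1440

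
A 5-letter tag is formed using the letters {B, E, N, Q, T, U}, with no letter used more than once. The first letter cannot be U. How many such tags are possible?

600

The first letter has 6−1 = 5 choices (anything except U).
The remaining 4 letters are filled from the other 5 symbols without repetition: 5 × 4 × 3 × 2 = 120.
Total: 5 × 120 = 600.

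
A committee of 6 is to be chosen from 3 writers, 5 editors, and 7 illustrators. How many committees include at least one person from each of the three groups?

3850

Total 6-person selections from all 15: C(15,6) = 5005.
Subtract selections that omit an entire group: no writers → C(12,6) = 924; no editors → C(10,6) = 210; no illustrators → C(8,6) = 28.
Add back selections omitting two groups (i.e. drawn from a single group): C(3,6) + C(5,6) + C(7,6) = 7.
By inclusion–exclusion: 5005 − 1162 + 7 = 3850.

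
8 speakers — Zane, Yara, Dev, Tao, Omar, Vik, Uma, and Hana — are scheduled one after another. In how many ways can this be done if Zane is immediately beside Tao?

Glue Zane and Tao into one block (2 internal orders), leaving 7 units to arrange in a row.
So the count is 2·(7)! = 10080.

10080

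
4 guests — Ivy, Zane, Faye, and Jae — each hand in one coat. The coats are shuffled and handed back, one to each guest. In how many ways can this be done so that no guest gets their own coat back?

Count assignments avoiding every fixed point. For any j of the 4 guests fixed to their own coat, the other 4−j can be arranged in (4−j)! ways.
By inclusion–exclusion this is Σ_{j=0}^{4} (−1)^j C(4,j)·(4−j)!.
Computing: 24 − 24 + 12 − 4 + 1 = 9.

9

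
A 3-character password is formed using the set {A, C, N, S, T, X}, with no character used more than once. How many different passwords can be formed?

With no repetition, fill the 3 characters in order: 6 choices, then 5, down to 4.
That product is 6 × 5 × 4 = 120.

120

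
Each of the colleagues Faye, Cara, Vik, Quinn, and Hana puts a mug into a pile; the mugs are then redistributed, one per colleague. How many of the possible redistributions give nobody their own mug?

44

This is the derangement count D_5: permutations of 5 items with no fixed point.
By inclusion–exclusion this is Σ_{j=0}^{5} (−1)^j C(5,j)·(5−j)!.
Computing: 120 − 120 + 60 − 20 + 5 − 1 = 44.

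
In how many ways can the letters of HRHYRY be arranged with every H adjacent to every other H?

30

Treat the 2 copies of H as a single block. The multiset to arrange is then {HH, R, R, Y, Y}, 5 items in all.
That gives (5)!/(2!·2!) = 30 arrangements.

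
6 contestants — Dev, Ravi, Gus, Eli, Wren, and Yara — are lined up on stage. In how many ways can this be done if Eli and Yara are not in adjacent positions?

Of the 6! = 720 arrangements, those with Eli and Yara adjacent number 2 × 5! = 240 (treat the pair as a block with 2 internal orders).
So 720 − 240 = 480 arrangements keep them apart.

480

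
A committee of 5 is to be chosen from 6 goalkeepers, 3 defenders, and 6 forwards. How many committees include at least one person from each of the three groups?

1971

Total 5-person selections from all 15: C(15,5) = 3003.
Selections missing a whole group: no goalkeepers → C(9,5) = 126; no defenders → C(12,5) = 792; no forwards → C(9,5) = 126.
Add back selections omitting two groups (i.e. drawn from a single group): C(6,5) + C(3,5) + C(6,5) = 12.
By inclusion–exclusion: 3003 − 1044 + 12 = 1971.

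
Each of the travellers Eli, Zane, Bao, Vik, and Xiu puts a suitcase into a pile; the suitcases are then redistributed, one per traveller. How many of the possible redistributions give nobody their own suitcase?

44

Count assignments avoiding every fixed point. For any j of the 5 travellers fixed to their own suitcase, the other 5−j can be arranged in (5−j)! ways.
By inclusion–exclusion this is Σ_{j=0}^{5} (−1)^j C(5,j)·(5−j)!.
Computing: 120 − 120 + 60 − 20 + 5 − 1 = 44.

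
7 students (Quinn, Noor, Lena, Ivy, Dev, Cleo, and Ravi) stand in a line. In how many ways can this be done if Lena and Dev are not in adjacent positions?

3600

Of the 7! = 5040 arrangements, those with Lena and Dev adjacent number 2 × 6! = 1440 (treat the pair as a block with 2 internal orders).
Complementary counting: 5040 − 1440 = 3600.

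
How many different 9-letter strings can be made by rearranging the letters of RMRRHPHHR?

The 9 letters of RMRRHPHHR have repeats: H appearing 3 times and R appearing 4 times.
Dividing 9! = 362880 by 4!·3! = 144 for the repeated letters gives 2520.

2520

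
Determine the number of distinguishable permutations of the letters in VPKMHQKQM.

Letter multiplicities in VPKMHQKQM: H×1, K×2, M×2, P×1, Q×2, V×1.
Dividing 9! = 362880 by 2!·2!·2! = 8 for the repeated letters gives 45360.

45360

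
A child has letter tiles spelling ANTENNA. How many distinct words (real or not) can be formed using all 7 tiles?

420

Letter multiplicities in ANTENNA: A×2, E×1, N×3, T×1.
Dividing 7! = 5040 by 3!·2! = 12 for the repeated letters gives 420.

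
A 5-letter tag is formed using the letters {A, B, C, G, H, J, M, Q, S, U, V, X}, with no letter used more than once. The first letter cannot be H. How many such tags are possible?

87120

The first letter has 12−1 = 11 choices (anything except H).
The remaining 4 letters are filled from the other 11 symbols without repetition: 11 × 10 × 9 × 8 = 7920.
Total: 11 × 7920 = 87120.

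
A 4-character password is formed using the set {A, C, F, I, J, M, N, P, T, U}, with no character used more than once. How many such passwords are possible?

With no repetition, fill the 4 characters in order: 10 choices, then 9, down to 7.
10 × 9 × 8 × 7 = 5040.

5040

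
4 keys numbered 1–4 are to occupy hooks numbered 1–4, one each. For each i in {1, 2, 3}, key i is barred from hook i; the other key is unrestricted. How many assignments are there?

11

Let Aᵢ (for i ∈ {1, 2, 3}) be the placements that put key i in its forbidden hook. Any j of these fix j positions, leaving (4−j)! ways to fill the rest, and there are C(3,j) ways to pick which j.
By inclusion–exclusion, the number of valid placements is Σ_{j=0}^{3} (−1)^j C(3,j)·(4−j)!.
Computing: 24 − 18 + 6 − 1 = 11.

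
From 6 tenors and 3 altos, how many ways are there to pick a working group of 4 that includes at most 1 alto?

75

Split by how many altos are chosen (0 through 1).
Sum: C(3,0)·C(6,4) + C(3,1)·C(6,3) = 15 + 60 = 75.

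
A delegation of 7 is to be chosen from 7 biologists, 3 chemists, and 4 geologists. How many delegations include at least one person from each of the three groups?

2982

Total 7-person selections from all 14: C(14,7) = 3432.
Subtract selections that omit an entire group: no biologists → C(7,7) = 1; no chemists → C(11,7) = 330; no geologists → C(10,7) = 120.
Add back selections omitting two groups (i.e. drawn from a single group): C(7,7) + C(3,7) + C(4,7) = 1.
By inclusion–exclusion: 3432 − 451 + 1 = 2982.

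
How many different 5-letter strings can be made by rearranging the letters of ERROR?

20

ERROR has 5 letters with R appearing 3 times.
So there are 5! / (3!) = 20 distinguishable arrangements.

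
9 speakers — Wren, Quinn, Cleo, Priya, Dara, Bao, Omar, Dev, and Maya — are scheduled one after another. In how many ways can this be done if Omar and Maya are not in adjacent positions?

282240

Of the 9! = 362880 arrangements, those with Omar and Maya adjacent number 2 × 8! = 80640 (treat the pair as a block with 2 internal orders).
Complementary counting: 362880 − 80640 = 282240.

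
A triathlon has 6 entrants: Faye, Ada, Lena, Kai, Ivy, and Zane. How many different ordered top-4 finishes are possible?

This is an ordered selection of 4 from 6: P(6,4).
That gives 6 × 5 × 4 × 3 = 360.

360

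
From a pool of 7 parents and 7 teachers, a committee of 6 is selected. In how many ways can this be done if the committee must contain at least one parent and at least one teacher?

2989

With no constraint there are C(14,6) = 3003 possible selections.
Subtract selections that omit an entire group: no parents → C(7,6) = 7; no teachers → C(7,6) = 7.
Both groups omitted at once is impossible, so 3003 − 14 = 2989.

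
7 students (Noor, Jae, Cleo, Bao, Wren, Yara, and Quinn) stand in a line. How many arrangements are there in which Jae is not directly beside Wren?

3600

There are 7! = 5040 arrangements in all. If Jae and Wren are adjacent, merging them into one block gives 2·(6)! = 1440 arrangements.
Complementary counting: 5040 − 1440 = 3600.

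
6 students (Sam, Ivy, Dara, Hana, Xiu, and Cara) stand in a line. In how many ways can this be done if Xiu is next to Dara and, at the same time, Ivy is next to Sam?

96

Treat {Xiu,Dara} as one block (2 orders) and {Ivy,Sam} as another (2 orders).
That leaves 4 units to arrange: 2 × 2 × 4! = 4 × 24 = 96.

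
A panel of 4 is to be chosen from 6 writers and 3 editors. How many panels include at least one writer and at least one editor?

Total 4-person selections from all 9: C(9,4) = 126.
Selections missing a whole group: no writers → C(3,4) = 0; no editors → C(6,4) = 15.
Both groups omitted at once is impossible, so 126 − 15 = 111.

111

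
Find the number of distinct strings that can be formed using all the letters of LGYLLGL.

LGYLLGL has 7 letters with G appearing twice and L appearing 4 times.
The number of distinct arrangements is 7!/(4!·2!) = 5040/48 = 105.

105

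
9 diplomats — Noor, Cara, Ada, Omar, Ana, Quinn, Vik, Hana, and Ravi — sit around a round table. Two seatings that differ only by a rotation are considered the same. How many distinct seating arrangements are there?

40320

Around a circle, 9 distinct people have 9!/9 = (8)! = 40320 rotationally distinct seatings.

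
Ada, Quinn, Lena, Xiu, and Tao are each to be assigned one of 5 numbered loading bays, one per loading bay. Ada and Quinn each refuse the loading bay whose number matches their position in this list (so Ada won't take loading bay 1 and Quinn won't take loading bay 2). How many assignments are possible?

78

Let Aᵢ (for i ∈ {1, 2}) be the placements that put person i in their forbidden loading bay. Any j of these fix j positions, leaving (5−j)! ways to fill the rest, and there are C(2,j) ways to pick which j.
By inclusion–exclusion, the number of valid placements is Σ_{j=0}^{2} (−1)^j C(2,j)·(5−j)!.
Computing: 120 − 48 + 6 = 78.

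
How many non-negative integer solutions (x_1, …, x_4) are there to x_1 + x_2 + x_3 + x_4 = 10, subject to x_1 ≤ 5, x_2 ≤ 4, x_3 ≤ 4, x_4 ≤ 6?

120

Ignoring the caps, the number of non-negative solutions to x_1+…+x_4 = 10 is C(13,3) = 286.
Subtract solutions that violate a single cap (substitute x_i' = x_i − (cap_i+1)): x_1 ≥ 6 gives C(7,3) = 35; x_2 ≥ 5 gives C(8,3) = 56; x_3 ≥ 5 gives C(8,3) = 56; x_4 ≥ 7 gives C(6,3) = 20. Together 167.
Add back pairs where two caps are both exceeded: 0 + 0 + 0 + 1 + 0 + 0 = 1.
By inclusion–exclusion the count is 286 − 167 + 1 = 120.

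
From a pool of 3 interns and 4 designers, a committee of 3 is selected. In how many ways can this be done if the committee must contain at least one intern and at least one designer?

Total 3-person selections from all 7: C(7,3) = 35.
Selections missing a whole group: no interns → C(4,3) = 4; no designers → C(3,3) = 1.
Both groups omitted at once is impossible, so 35 − 5 = 30.

30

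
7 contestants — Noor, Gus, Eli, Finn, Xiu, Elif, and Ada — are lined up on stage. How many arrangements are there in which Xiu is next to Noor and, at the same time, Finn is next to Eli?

480

Treat {Xiu,Noor} as one block (2 orders) and {Finn,Eli} as another (2 orders).
That leaves 5 units to arrange: 2 × 2 × 5! = 4 × 120 = 480.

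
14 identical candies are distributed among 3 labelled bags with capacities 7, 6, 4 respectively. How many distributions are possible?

10

Ignoring the caps, the number of non-negative solutions to x_1+…+x_3 = 14 is C(16,2) = 120.
Subtract solutions that violate a single cap (substitute x_i' = x_i − (cap_i+1)): x_1 ≥ 8 gives C(8,2) = 28; x_2 ≥ 7 gives C(9,2) = 36; x_3 ≥ 5 gives C(11,2) = 55. Together 119.
Add back pairs where two caps are both exceeded: 0 + 3 + 6 = 9.
By inclusion–exclusion the count is 120 − 119 + 9 = 10.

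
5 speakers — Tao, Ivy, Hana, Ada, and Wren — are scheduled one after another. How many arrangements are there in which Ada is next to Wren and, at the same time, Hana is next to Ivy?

Treat {Ada,Wren} as one block (2 orders) and {Hana,Ivy} as another (2 orders).
That leaves 3 units to arrange: 2 × 2 × 3! = 4 × 6 = 24.

24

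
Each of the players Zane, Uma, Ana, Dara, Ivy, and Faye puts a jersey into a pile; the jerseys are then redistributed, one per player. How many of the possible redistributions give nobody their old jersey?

This is the derangement count D_6: permutations of 6 items with no fixed point.
By inclusion–exclusion this is Σ_{j=0}^{6} (−1)^j C(6,j)·(6−j)!.
Computing: 720 − 720 + 360 − 120 + 30 − 6 + 1 = 265.

265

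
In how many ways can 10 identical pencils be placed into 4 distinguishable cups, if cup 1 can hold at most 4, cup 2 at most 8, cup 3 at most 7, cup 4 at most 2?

106

Without the upper bounds there are C(13,3) = 286 ways to split 10 among 4 cups.
Subtract solutions that violate a single cap (substitute x_i' = x_i − (cap_i+1)): x_1 ≥ 5 gives C(8,3) = 56; x_2 ≥ 9 gives C(4,3) = 4; x_3 ≥ 8 gives C(5,3) = 10; x_4 ≥ 3 gives C(10,3) = 120. Together 190.
Add back pairs where two caps are both exceeded: 0 + 0 + 10 + 0 + 0 + 0 = 10.
By inclusion–exclusion the count is 286 − 190 + 10 = 106.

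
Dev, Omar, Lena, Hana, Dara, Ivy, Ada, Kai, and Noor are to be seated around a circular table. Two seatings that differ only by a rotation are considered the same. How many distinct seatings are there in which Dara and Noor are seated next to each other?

Glue Dara and Noor into a block (2 internal orders). Seating 8 units around a circle gives (7)! arrangements.
So 2 × (7)! = 2 × 5040 = 10080.

10080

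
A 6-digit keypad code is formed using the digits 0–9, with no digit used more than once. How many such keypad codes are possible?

This is a permutation of 6 out of 10: P(10,6) = 10!/4!.
That product is 10 × 9 × 8 × 7 × 6 × 5 = 151200.

151200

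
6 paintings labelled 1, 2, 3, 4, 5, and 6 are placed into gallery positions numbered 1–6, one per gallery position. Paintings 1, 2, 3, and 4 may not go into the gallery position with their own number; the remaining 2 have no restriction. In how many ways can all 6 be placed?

362

Let Aᵢ (for 1 ≤ i ≤ 4) be the placements that put painting i in its forbidden gallery position. Any j of these fix j positions, leaving (6−j)! ways to fill the rest, and there are C(4,j) ways to pick which j.
By inclusion–exclusion, the number of valid placements is Σ_{j=0}^{4} (−1)^j C(4,j)·(6−j)!.
Computing: 720 − 480 + 144 − 24 + 2 = 362.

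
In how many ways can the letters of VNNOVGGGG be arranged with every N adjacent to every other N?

Treat the 2 copies of N as a single block. The multiset to arrange is then {NN, G, G, G, G, O, V, V}, 8 items in all.
That gives (8)!/(4!·2!) = 840 arrangements.

840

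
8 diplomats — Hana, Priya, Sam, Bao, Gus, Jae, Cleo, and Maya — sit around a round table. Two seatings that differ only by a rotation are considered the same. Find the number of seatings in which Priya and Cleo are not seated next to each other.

All circular seatings of 8 people number (7)! = 5040.
Those with Priya next to Cleo: fuse the pair into one unit and seat 7 units around a circle — 2·(6)! = 1440.
Subtracting, 5040 − 1440 = 3600.

3600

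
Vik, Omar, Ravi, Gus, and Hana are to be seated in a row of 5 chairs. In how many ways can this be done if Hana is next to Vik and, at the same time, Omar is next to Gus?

Treat {Hana,Vik} as one block (2 orders) and {Omar,Gus} as another (2 orders).
That leaves 3 units to arrange: 2 × 2 × 3! = 4 × 6 = 24.

24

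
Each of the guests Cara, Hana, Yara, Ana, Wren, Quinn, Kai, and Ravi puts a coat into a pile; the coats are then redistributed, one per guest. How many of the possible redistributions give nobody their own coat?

This is the derangement count D_8: permutations of 8 items with no fixed point.
By inclusion–exclusion this is Σ_{j=0}^{8} (−1)^j C(8,j)·(8−j)!.
Computing: 40320 − 40320 + 20160 − 6720 + 1680 − 336 + 56 − 8 + 1 = 14833.

14833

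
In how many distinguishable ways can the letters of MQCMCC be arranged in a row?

60

MQCMCC has 6 letters with C appearing 3 times and M appearing twice.
The number of distinct arrangements is 6!/(3!·2!) = 720/12 = 60.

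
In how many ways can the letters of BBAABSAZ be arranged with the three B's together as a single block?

120

Treat the 3 copies of B as a single block. The multiset to arrange is then {BBB, A, A, A, S, Z}, 6 items in all.
That gives (6)!/(3!) = 120 arrangements.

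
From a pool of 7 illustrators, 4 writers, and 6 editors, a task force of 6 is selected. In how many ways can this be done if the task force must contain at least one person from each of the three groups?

Total 6-person selections from all 17: C(17,6) = 12376.
Selections missing a whole group: no illustrators → C(10,6) = 210; no writers → C(13,6) = 1716; no editors → C(11,6) = 462.
Add back selections omitting two groups (i.e. drawn from a single group): C(7,6) + C(4,6) + C(6,6) = 8.
By inclusion–exclusion: 12376 − 2388 + 8 = 9996.

9996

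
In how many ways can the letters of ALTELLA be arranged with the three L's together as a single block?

Treat the 3 copies of L as a single block. The multiset to arrange is then {LLL, A, A, E, T}, 5 items in all.
That gives (5)!/(2!) = 60 arrangements.

60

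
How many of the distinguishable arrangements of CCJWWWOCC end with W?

840

With the last slot taken by W, it remains to arrange the other 8 letters (CCJWWOCC).
Those 8 letters have C appearing 4 times and W appearing twice, giving (8)!/(4!·2!) = 840.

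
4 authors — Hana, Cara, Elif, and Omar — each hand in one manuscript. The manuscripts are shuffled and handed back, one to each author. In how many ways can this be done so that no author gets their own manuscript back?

Count assignments avoiding every fixed point. For any j of the 4 authors fixed to their own manuscript, the other 4−j can be arranged in (4−j)! ways.
By inclusion–exclusion this is Σ_{j=0}^{4} (−1)^j C(4,j)·(4−j)!.
Computing: 24 − 24 + 12 − 4 + 1 = 9.

9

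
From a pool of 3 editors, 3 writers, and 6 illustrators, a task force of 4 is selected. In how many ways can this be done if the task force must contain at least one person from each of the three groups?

243

With no constraint there are C(12,4) = 495 possible selections.
Selections missing a whole group: no editors → C(9,4) = 126; no writers → C(9,4) = 126; no illustrators → C(6,4) = 15.
Add back selections omitting two groups (i.e. drawn from a single group): C(3,4) + C(3,4) + C(6,4) = 15.
By inclusion–exclusion: 495 − 267 + 15 = 243.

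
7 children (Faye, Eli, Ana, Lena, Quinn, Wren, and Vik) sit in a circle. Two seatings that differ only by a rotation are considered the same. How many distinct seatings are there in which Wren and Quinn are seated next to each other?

Glue Wren and Quinn into a block (2 internal orders). Seating 6 units around a circle gives (5)! arrangements.
So 2 × (5)! = 2 × 120 = 240.

240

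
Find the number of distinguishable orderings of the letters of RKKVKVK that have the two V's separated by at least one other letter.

Total arrangements of RKKVKVK: 7!/(4!·2!) = 105.
Arrangements with the V's together: treat VV as one letter, giving (6)!/(4!) = 30.
Hence 105 − 30 = 75.

75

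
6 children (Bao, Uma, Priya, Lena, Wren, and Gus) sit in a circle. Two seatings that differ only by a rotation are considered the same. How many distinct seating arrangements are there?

Fix one person's seat to break rotational symmetry; the remaining 5 people can be arranged in (5)! = 120 ways.

120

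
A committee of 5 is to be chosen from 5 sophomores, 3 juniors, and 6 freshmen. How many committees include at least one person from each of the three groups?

1365

With no constraint there are C(14,5) = 2002 possible selections.
Subtract selections that omit an entire group: no sophomores → C(9,5) = 126; no juniors → C(11,5) = 462; no freshmen → C(8,5) = 56.
Add back selections omitting two groups (i.e. drawn from a single group): C(5,5) + C(3,5) + C(6,5) = 7.
By inclusion–exclusion: 2002 − 644 + 7 = 1365.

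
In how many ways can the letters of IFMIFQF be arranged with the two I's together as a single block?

120

Treat the 2 copies of I as a single block. The multiset to arrange is then {II, F, F, F, M, Q}, 6 items in all.
That gives (6)!/(3!) = 120 arrangements.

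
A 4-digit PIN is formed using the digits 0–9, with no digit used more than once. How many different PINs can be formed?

5040

Choose and order 4 of the 10 symbols: the first digit has 10 options, the next 9, then 8, 7.
10 × 9 × 8 × 7 = 5040.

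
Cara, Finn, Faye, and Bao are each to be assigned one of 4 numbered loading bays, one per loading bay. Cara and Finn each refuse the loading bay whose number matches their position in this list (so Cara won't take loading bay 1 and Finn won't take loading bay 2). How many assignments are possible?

Let Aᵢ (for i ∈ {1, 2}) be the placements that put person i in their forbidden loading bay. Any j of these fix j positions, leaving (4−j)! ways to fill the rest, and there are C(2,j) ways to pick which j.
By inclusion–exclusion, the number of valid placements is Σ_{j=0}^{2} (−1)^j C(2,j)·(4−j)!.
Computing: 24 − 12 + 2 = 14.

14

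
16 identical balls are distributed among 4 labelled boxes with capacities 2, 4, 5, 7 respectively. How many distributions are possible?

By stars and bars, unrestricted non-negative solutions to x_1+…+x_4 = 16 number C(16+3,3) = 969.
Subtract solutions that violate a single cap (substitute x_i' = x_i − (cap_i+1)): x_1 ≥ 3 gives C(16,3) = 560; x_2 ≥ 5 gives C(14,3) = 364; x_3 ≥ 6 gives C(13,3) = 286; x_4 ≥ 8 gives C(11,3) = 165. Together 1375.
Add back pairs where two caps are both exceeded: 165 + 120 + 56 + 56 + 20 + 10 = 427.
Subtract triples: 10 + 1 + 0 + 0 = 11.
By inclusion–exclusion the count is 969 − 1375 + 427 − 11 = 10.

10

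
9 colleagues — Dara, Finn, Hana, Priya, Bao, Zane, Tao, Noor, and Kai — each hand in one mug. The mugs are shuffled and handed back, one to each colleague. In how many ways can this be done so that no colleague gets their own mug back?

133496

This is the derangement count D_9: permutations of 9 items with no fixed point.
By inclusion–exclusion this is Σ_{j=0}^{9} (−1)^j C(9,j)·(9−j)!.
Computing: 362880 − 362880 + 181440 − 60480 + 15120 − 3024 + 504 − 72 + 9 − 1 = 133496.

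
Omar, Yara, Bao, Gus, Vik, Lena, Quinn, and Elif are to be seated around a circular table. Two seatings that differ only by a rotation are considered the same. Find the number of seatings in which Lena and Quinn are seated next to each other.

Glue Lena and Quinn into a block (2 internal orders). Seating 7 units around a circle gives (6)! arrangements.
So 2 × (6)! = 2 × 720 = 1440.

1440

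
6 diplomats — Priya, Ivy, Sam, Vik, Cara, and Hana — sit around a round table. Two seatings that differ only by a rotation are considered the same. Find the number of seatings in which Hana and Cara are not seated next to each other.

All circular seatings of 6 people number (5)! = 120.
Seatings with Hana beside Cara: treat them as a block with 2 internal orders, giving 2 × (4)! = 48.
Subtracting, 120 − 48 = 72.

72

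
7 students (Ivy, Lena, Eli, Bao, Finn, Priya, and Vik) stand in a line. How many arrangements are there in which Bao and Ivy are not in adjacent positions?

Of the 7! = 5040 arrangements, those with Bao and Ivy adjacent number 2 × 6! = 1440 (treat the pair as a block with 2 internal orders).
Complementary counting: 5040 − 1440 = 3600.

3600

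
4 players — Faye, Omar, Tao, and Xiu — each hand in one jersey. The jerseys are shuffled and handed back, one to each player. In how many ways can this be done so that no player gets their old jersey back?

Let Aᵢ be the assignments in which player i gets their old jersey. We want the size of the complement of A₁∪…∪A_4.
By inclusion–exclusion this is Σ_{j=0}^{4} (−1)^j C(4,j)·(4−j)!.
Computing: 24 − 24 + 12 − 4 + 1 = 9.

9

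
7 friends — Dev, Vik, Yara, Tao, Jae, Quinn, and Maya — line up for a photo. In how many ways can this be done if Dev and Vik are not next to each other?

There are 7! = 5040 arrangements in all. If Dev and Vik are adjacent, merging them into one block gives 2·(6)! = 1440 arrangements.
Complementary counting: 5040 − 1440 = 3600.

3600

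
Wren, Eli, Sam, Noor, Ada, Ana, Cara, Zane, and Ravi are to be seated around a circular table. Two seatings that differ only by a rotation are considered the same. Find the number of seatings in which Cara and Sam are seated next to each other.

Treat {Cara, Sam} as one unit (2 internal orders) and seat the resulting 8 units around the table: (7)! circular arrangements.
So 2 × (7)! = 2 × 5040 = 10080.

10080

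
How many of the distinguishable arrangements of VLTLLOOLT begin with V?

420

With the first slot taken by V, it remains to arrange the other 8 letters (LTLLOOLT).
Those 8 letters have L appearing 4 times, O appearing twice, and T appearing twice, giving (8)!/(4!·2!·2!) = 420.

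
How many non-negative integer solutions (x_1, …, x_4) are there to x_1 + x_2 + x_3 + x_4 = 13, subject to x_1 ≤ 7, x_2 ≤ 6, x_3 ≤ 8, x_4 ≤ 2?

133

Without the upper bounds there are C(16,3) = 560 ways to split 13 among 4 variables.
Subtract solutions that violate a single cap (substitute x_i' = x_i − (cap_i+1)): x_1 ≥ 8 gives C(8,3) = 56; x_2 ≥ 7 gives C(9,3) = 84; x_3 ≥ 9 gives C(7,3) = 35; x_4 ≥ 3 gives C(13,3) = 286. Together 461.
Add back pairs where two caps are both exceeded: 0 + 0 + 10 + 0 + 20 + 4 = 34.
By inclusion–exclusion the count is 560 − 461 + 34 = 133.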